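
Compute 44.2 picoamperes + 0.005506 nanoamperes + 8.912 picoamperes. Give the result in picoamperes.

58.618 picoamperes

In picoamperes:
  44.2 picoamperes → 44.2
  0.005506 nanoamperes = 0.005506 × 10^3 picoamperes = 5.506
  8.912 picoamperes → 8.912
Sum: 44.2 + 5.506 + 8.912 = 58.618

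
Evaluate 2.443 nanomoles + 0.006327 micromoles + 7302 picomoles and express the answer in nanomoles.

16.072 nanomoles

In nanomoles:
  2.443 nanomoles → 2.443
  0.006327 micromoles = 0.006327 × 10³ nanomoles = 6.327
  7302 picomoles = 7302 × 10⁻³ nanomoles = 7.302
Sum: 2.443 + 6.327 + 7.302 = 16.072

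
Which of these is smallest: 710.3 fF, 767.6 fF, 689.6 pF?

710.3 fF = 0.0000000000007103 F
767.6 fF = 0.0000000000007676 F
689.6 pF = 0.0000000006896 F

710.3 fF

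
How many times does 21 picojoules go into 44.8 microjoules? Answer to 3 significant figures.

2130000

(44.8 × 10^-6) / (21 × 10^-12) = 2.133 × 10^6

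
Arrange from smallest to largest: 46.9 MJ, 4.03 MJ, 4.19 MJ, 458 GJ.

4.03 MJ < 4.19 MJ < 46.9 MJ < 458 GJ

46.9 MJ = 46900000 J
4.03 MJ = 4030000 J
4.19 MJ = 4190000 J
458 GJ = 458000000000 J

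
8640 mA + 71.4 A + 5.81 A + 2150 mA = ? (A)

In A:
  8640 mA = 8640 × 10⁻³ A = 8.64
  71.4 A → 71.4
  5.81 A → 5.81
  2150 mA = 2150 × 10⁻³ A = 2.15
Sum: 8.64 + 71.4 + 5.81 + 2.15 = 88

88 A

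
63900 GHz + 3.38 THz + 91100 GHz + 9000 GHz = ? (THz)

In THz:
  63900 GHz = 63900 × 10⁻³ THz = 63.9
  3.38 THz → 3.38
  91100 GHz = 91100 × 10⁻³ THz = 91.1
  9000 GHz = 9000 × 10⁻³ THz = 9
Sum: 63.9 + 3.38 + 91.1 + 9 = 167.38

167.38 THz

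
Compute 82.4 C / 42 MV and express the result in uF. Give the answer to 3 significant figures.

1.96 uF

(82.4) / (42 × 10⁶) = 1.9619 × 10⁻⁶ F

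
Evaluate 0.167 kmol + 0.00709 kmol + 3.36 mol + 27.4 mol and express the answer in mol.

204.85 mol

In mol:
  0.167 kmol = 0.167 × 10³ mol = 167
  0.00709 kmol = 0.00709 × 10³ mol = 7.09
  3.36 mol → 3.36
  27.4 mol → 27.4
Sum: 167 + 7.09 + 3.36 + 27.4 = 204.85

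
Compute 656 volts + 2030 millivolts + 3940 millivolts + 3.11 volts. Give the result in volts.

In volts:
  656 volts → 656
  2030 millivolts = 2030 × 10^-3 volts = 2.03
  3940 millivolts = 3940 × 10^-3 volts = 3.94
  3.11 volts → 3.11
Sum: 656 + 2.03 + 3.94 + 3.11 = 665.08

665.08 volts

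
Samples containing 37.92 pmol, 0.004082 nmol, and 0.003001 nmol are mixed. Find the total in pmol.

45.003 pmol

In pmol:
  37.92 pmol → 37.92
  0.004082 nmol = 0.004082 × 10³ pmol = 4.082
  0.003001 nmol = 0.003001 × 10³ pmol = 3.001
Sum: 37.92 + 4.082 + 3.001 = 45.003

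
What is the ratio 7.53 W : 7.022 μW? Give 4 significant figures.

1072000

(7.53) / (7.022 × 10⁻⁶) = 1.0723 × 10⁶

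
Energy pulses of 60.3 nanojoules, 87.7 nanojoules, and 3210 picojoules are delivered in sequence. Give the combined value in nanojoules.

In nanojoules:
  60.3 nanojoules → 60.3
  87.7 nanojoules → 87.7
  3210 picojoules = 3210e-3 nanojoules = 3.21
Sum: 60.3 + 87.7 + 3.21 = 151.21

151.21 nanojoules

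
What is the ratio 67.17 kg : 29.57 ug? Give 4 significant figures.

2272000000

(67.17e3) / (29.57e-6) = 2.2716e9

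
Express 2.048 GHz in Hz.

2048000000 Hz

giga = 1e9, (no prefix) = 1e0; factor is 1e9.
2.048 × 1e9 = 2048000000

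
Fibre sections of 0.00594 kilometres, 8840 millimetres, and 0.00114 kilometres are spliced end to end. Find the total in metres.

In metres:
  0.00594 kilometres = 0.00594 × 10^3 metres = 5.94
  8840 millimetres = 8840 × 10^-3 metres = 8.84
  0.00114 kilometres = 0.00114 × 10^3 metres = 1.14
Sum: 5.94 + 8.84 + 1.14 = 15.92

15.92 metres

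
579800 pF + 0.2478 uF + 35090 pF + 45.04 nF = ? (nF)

In nF:
  579800 pF = 579800 × 10^-3 nF = 579.8
  0.2478 uF = 0.2478 × 10^3 nF = 247.8
  35090 pF = 35090 × 10^-3 nF = 35.09
  45.04 nF → 45.04
Sum: 579.8 + 247.8 + 35.09 + 45.04 = 907.73

907.73 nF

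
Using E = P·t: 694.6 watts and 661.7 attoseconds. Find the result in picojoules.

0.45961682 picojoules

694.6 × 661.7 × 10⁻¹⁸ = 459616.82 × 10⁻¹⁸ J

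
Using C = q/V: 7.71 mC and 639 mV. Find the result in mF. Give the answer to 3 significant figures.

12.1 mF

(7.71e-3) / (639e-3) = 0.012066 F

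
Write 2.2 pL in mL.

pico = 10⁻¹², milli = 10⁻³; factor is 10⁻⁹.
2.2 × 10⁻⁹ = 0.0000000022

0.0000000022 mL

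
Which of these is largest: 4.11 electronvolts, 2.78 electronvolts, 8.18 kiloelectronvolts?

4.11 electronvolts = 4.11 electronvolts
2.78 electronvolts = 2.78 electronvolts
8.18 kiloelectronvolts = 8180 electronvolts

8.18 kiloelectronvolts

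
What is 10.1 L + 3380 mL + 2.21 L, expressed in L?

15.69 L

In L:
  10.1 L → 10.1
  3380 mL = 3380e-3 L = 3.38
  2.21 L → 2.21
Sum: 10.1 + 3.38 + 2.21 = 15.69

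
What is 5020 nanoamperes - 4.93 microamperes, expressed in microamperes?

0.09 microamperes

In microamperes:
  5020 nanoamperes = 5020 × 10^-3 microamperes = 5.02
  4.93 microamperes → 4.93
Difference: 5.02 - 4.93 = 0.09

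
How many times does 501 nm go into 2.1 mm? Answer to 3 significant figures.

4190

(2.1 × 10⁻³) / (501 × 10⁻⁹) = 0.004192 × 10⁶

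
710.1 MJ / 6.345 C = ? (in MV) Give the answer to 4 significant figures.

(710.1e6) / (6.345) = 111.915e6 V

111.9 MV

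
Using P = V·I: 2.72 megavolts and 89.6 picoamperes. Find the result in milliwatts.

2.72e6 × 89.6e-12 = 243.712e-6 W

0.243712 milliwatts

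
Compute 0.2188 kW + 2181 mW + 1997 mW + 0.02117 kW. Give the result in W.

In W:
  0.2188 kW = 0.2188e3 W = 218.8
  2181 mW = 2181e-3 W = 2.181
  1997 mW = 1997e-3 W = 1.997
  0.02117 kW = 0.02117e3 W = 21.17
Sum: 218.8 + 2.181 + 1.997 + 21.17 = 244.148

244.148 W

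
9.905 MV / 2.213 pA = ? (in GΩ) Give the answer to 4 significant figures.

(9.905e6) / (2.213e-12) = 4.47582e18 Ω

4476000000 GΩ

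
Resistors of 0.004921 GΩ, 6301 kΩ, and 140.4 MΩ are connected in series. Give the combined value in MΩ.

151.622 MΩ

In MΩ:
  0.004921 GΩ = 0.004921e3 MΩ = 4.921
  6301 kΩ = 6301e-3 MΩ = 6.301
  140.4 MΩ → 140.4
Sum: 4.921 + 6.301 + 140.4 = 151.622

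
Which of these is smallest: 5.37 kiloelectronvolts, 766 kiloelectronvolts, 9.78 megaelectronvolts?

5.37 kiloelectronvolts = 5370 electronvolts
766 kiloelectronvolts = 766000 electronvolts
9.78 megaelectronvolts = 9780000 electronvolts

5.37 kiloelectronvolts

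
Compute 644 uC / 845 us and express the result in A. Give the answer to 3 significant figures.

(644 × 10^-6) / (845 × 10^-6) = 0.76213 A

0.762 A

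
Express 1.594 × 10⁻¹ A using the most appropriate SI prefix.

159.4 mA

= 159.4 × 10⁻³ A; 10⁻³ is milli.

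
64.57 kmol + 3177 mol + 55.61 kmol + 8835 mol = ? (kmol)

In kmol:
  64.57 kmol → 64.57
  3177 mol = 3177e-3 kmol = 3.177
  55.61 kmol → 55.61
  8835 mol = 8835e-3 kmol = 8.835
Sum: 64.57 + 3.177 + 55.61 + 8.835 = 132.192

132.192 kmol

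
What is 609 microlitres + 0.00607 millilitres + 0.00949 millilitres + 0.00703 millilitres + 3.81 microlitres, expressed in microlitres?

In microlitres:
  609 microlitres → 609
  0.00607 millilitres = 0.00607 × 10^3 microlitres = 6.07
  0.00949 millilitres = 0.00949 × 10^3 microlitres = 9.49
  0.00703 millilitres = 0.00703 × 10^3 microlitres = 7.03
  3.81 microlitres → 3.81
Sum: 609 + 6.07 + 9.49 + 7.03 + 3.81 = 635.4

635.4 microlitres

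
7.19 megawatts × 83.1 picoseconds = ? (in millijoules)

0.597489 millijoules

7.19 × 10⁶ × 83.1 × 10⁻¹² = 597.489 × 10⁻⁶ J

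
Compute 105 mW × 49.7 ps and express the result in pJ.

5.2185 pJ

105 × 10^-3 × 49.7 × 10^-12 = 5218.5 × 10^-15 J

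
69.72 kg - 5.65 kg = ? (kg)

64.07 kg

In kg:
  69.72 kg → 69.72
  5.65 kg → 5.65
Difference: 69.72 - 5.65 = 64.07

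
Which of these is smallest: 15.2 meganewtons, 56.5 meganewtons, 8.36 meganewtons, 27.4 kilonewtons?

15.2 meganewtons = 15200000 newtons
56.5 meganewtons = 56500000 newtons
8.36 meganewtons = 8360000 newtons
27.4 kilonewtons = 27400 newtons

27.4 kilonewtons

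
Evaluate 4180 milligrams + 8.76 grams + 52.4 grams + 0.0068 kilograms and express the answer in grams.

72.14 grams

In grams:
  4180 milligrams = 4180e-3 grams = 4.18
  8.76 grams → 8.76
  52.4 grams → 52.4
  0.0068 kilograms = 0.0068e3 grams = 6.8
Sum: 4.18 + 8.76 + 52.4 + 6.8 = 72.14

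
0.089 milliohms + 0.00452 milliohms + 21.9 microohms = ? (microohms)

115.42 microohms

In microohms:
  0.089 milliohms = 0.089 × 10^3 microohms = 89
  0.00452 milliohms = 0.00452 × 10^3 microohms = 4.52
  21.9 microohms → 21.9
Sum: 89 + 4.52 + 21.9 = 115.42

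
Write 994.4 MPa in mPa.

mega = 1e6, milli = 1e-3; factor is 1e9.
994.4 × 1e9 = 994400000000

994400000000 mPa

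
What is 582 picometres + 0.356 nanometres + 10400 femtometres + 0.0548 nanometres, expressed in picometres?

1003.2 picometres

In picometres:
  582 picometres → 582
  0.356 nanometres = 0.356e3 picometres = 356
  10400 femtometres = 10400e-3 picometres = 10.4
  0.0548 nanometres = 0.0548e3 picometres = 54.8
Sum: 582 + 356 + 10.4 + 54.8 = 1003.2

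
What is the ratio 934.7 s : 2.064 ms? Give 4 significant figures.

(934.7) / (2.064e-3) = 452.86e3

452900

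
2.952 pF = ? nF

0.002952 nF

pico = 10^-12, nano = 10^-9; factor is 10^-3.
2.952 × 10^-3 = 0.002952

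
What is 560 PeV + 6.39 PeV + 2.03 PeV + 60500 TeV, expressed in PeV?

In PeV:
  560 PeV → 560
  6.39 PeV → 6.39
  2.03 PeV → 2.03
  60500 TeV = 60500 × 10⁻³ PeV = 60.5
Sum: 560 + 6.39 + 2.03 + 60.5 = 628.92

628.92 PeV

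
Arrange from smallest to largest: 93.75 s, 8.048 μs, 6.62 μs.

6.62 μs < 8.048 μs < 93.75 s

93.75 s = 93.75 s
8.048 μs = 0.000008048 s
6.62 μs = 0.00000662 s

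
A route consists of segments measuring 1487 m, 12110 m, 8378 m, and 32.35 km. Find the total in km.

In km:
  1487 m = 1487e-3 km = 1.487
  12110 m = 12110e-3 km = 12.11
  8378 m = 8378e-3 km = 8.378
  32.35 km → 32.35
Sum: 1.487 + 12.11 + 8.378 + 32.35 = 54.325

54.325 km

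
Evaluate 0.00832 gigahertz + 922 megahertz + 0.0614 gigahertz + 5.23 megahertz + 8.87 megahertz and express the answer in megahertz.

1005.82 megahertz

In megahertz:
  0.00832 gigahertz = 0.00832 × 10^3 megahertz = 8.32
  922 megahertz → 922
  0.0614 gigahertz = 0.0614 × 10^3 megahertz = 61.4
  5.23 megahertz → 5.23
  8.87 megahertz → 8.87
Sum: 8.32 + 922 + 61.4 + 5.23 + 8.87 = 1005.82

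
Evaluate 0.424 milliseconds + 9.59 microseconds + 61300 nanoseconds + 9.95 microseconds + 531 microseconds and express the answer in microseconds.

In microseconds:
  0.424 milliseconds = 0.424 × 10³ microseconds = 424
  9.59 microseconds → 9.59
  61300 nanoseconds = 61300 × 10⁻³ microseconds = 61.3
  9.95 microseconds → 9.95
  531 microseconds → 531
Sum: 424 + 9.59 + 61.3 + 9.95 + 531 = 1035.84

1035.84 microseconds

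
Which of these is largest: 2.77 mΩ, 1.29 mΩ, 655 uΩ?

2.77 mΩ = 0.00277 Ω
1.29 mΩ = 0.00129 Ω
655 uΩ = 0.000655 Ω

2.77 mΩ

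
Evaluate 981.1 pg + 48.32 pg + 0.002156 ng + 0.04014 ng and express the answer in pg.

In pg:
  981.1 pg → 981.1
  48.32 pg → 48.32
  0.002156 ng = 0.002156e3 pg = 2.156
  0.04014 ng = 0.04014e3 pg = 40.14
Sum: 981.1 + 48.32 + 2.156 + 40.14 = 1071.716

1071.716 pg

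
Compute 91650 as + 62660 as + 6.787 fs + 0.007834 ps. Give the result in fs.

In fs:
  91650 as = 91650 × 10^-3 fs = 91.65
  62660 as = 62660 × 10^-3 fs = 62.66
  6.787 fs → 6.787
  0.007834 ps = 0.007834 × 10^3 fs = 7.834
Sum: 91.65 + 62.66 + 6.787 + 7.834 = 168.931

168.931 fs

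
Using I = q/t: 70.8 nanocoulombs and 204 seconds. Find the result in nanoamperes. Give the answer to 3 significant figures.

0.347 nanoamperes

(70.8 × 10^-9) / (204) = 0.34706 × 10^-9 A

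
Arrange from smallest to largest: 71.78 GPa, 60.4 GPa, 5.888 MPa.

71.78 GPa = 71780000000 Pa
60.4 GPa = 60400000000 Pa
5.888 MPa = 5888000 Pa

5.888 MPa < 60.4 GPa < 71.78 GPa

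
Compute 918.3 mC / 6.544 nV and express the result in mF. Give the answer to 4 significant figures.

140300000000 mF

(918.3e-3) / (6.544e-9) = 140.327e6 F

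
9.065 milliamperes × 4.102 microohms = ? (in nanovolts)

9.065 × 10^-3 × 4.102 × 10^-6 = 37.18463 × 10^-9 V

37.18463 nanovolts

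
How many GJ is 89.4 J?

0.0000000894 GJ

(no prefix) = 10^0, giga = 10^9; factor is 10^-9.
89.4 × 10^-9 = 0.0000000894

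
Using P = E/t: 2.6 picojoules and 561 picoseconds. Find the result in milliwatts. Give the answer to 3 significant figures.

4.63 milliwatts

(2.6e-12) / (561e-12) = 0.0046346 W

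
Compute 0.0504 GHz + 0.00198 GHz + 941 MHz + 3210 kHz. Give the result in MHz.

996.59 MHz

In MHz:
  0.0504 GHz = 0.0504 × 10^3 MHz = 50.4
  0.00198 GHz = 0.00198 × 10^3 MHz = 1.98
  941 MHz → 941
  3210 kHz = 3210 × 10^-3 MHz = 3.21
Sum: 50.4 + 1.98 + 941 + 3.21 = 996.59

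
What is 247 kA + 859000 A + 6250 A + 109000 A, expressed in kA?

In kA:
  247 kA → 247
  859000 A = 859000e-3 kA = 859
  6250 A = 6250e-3 kA = 6.25
  109000 A = 109000e-3 kA = 109
Sum: 247 + 859 + 6.25 + 109 = 1221.25

1221.25 kA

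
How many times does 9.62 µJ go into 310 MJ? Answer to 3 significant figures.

32200000000000

(310 × 10^6) / (9.62 × 10^-6) = 32.22 × 10^12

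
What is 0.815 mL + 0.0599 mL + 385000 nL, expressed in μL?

1259.9 μL

In μL:
  0.815 mL = 0.815e3 μL = 815
  0.0599 mL = 0.0599e3 μL = 59.9
  385000 nL = 385000e-3 μL = 385
Sum: 815 + 59.9 + 385 = 1259.9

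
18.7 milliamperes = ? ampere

milli = 10^-3, (no prefix) = 10^0; factor is 10^-3.
18.7 × 10^-3 = 0.0187

0.0187 amperes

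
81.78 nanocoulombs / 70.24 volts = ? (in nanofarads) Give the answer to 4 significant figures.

1.164 nanofarads

(81.78 × 10^-9) / (70.24) = 1.16429 × 10^-9 F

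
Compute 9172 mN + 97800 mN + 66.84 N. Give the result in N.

In N:
  9172 mN = 9172e-3 N = 9.172
  97800 mN = 97800e-3 N = 97.8
  66.84 N → 66.84
Sum: 9.172 + 97.8 + 66.84 = 173.812

173.812 N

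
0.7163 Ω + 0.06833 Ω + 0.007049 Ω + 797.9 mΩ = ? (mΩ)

1589.579 mΩ

In mΩ:
  0.7163 Ω = 0.7163e3 mΩ = 716.3
  0.06833 Ω = 0.06833e3 mΩ = 68.33
  0.007049 Ω = 0.007049e3 mΩ = 7.049
  797.9 mΩ → 797.9
Sum: 716.3 + 68.33 + 7.049 + 797.9 = 1589.579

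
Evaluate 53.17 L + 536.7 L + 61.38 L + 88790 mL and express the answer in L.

740.04 L

In L:
  53.17 L → 53.17
  536.7 L → 536.7
  61.38 L → 61.38
  88790 mL = 88790 × 10^-3 L = 88.79
Sum: 53.17 + 536.7 + 61.38 + 88.79 = 740.04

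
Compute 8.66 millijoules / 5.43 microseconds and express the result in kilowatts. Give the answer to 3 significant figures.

1.59 kilowatts

(8.66e-3) / (5.43e-6) = 1.5948e3 W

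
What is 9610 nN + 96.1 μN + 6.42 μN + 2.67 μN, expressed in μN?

In μN:
  9610 nN = 9610 × 10⁻³ μN = 9.61
  96.1 μN → 96.1
  6.42 μN → 6.42
  2.67 μN → 2.67
Sum: 9.61 + 96.1 + 6.42 + 2.67 = 114.8

114.8 μN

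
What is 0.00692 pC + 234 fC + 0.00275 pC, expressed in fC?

243.67 fC

In fC:
  0.00692 pC = 0.00692e3 fC = 6.92
  234 fC → 234
  0.00275 pC = 0.00275e3 fC = 2.75
Sum: 6.92 + 234 + 2.75 = 243.67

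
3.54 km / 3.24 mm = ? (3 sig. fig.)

1090000

(3.54 × 10^3) / (3.24 × 10^-3) = 1.093 × 10^6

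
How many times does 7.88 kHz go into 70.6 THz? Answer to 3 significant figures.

(70.6 × 10^12) / (7.88 × 10^3) = 8.959 × 10^9

8960000000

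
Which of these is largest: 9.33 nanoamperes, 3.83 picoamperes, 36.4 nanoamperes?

9.33 nanoamperes = 0.00000000933 amperes
3.83 picoamperes = 0.00000000000383 amperes
36.4 nanoamperes = 0.0000000364 amperes

36.4 nanoamperes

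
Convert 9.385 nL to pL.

9385 pL

nano = 1e-9, pico = 1e-12; factor is 1e3.
9.385 × 1e3 = 9385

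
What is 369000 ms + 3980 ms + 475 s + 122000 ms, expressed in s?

In s:
  369000 ms = 369000 × 10^-3 s = 369
  3980 ms = 3980 × 10^-3 s = 3.98
  475 s → 475
  122000 ms = 122000 × 10^-3 s = 122
Sum: 369 + 3.98 + 475 + 122 = 969.98

969.98 s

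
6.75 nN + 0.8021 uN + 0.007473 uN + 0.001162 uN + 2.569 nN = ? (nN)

In nN:
  6.75 nN → 6.75
  0.8021 uN = 0.8021 × 10³ nN = 802.1
  0.007473 uN = 0.007473 × 10³ nN = 7.473
  0.001162 uN = 0.001162 × 10³ nN = 1.162
  2.569 nN → 2.569
Sum: 6.75 + 802.1 + 7.473 + 1.162 + 2.569 = 820.054

820.054 nN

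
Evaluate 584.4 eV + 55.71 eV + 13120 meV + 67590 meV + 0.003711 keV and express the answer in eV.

724.531 eV

In eV:
  584.4 eV → 584.4
  55.71 eV → 55.71
  13120 meV = 13120 × 10^-3 eV = 13.12
  67590 meV = 67590 × 10^-3 eV = 67.59
  0.003711 keV = 0.003711 × 10^3 eV = 3.711
Sum: 584.4 + 55.71 + 13.12 + 67.59 + 3.711 = 724.531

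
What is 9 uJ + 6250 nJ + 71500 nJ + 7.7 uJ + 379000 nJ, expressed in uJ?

473.45 uJ

In uJ:
  9 uJ → 9
  6250 nJ = 6250 × 10⁻³ uJ = 6.25
  71500 nJ = 71500 × 10⁻³ uJ = 71.5
  7.7 uJ → 7.7
  379000 nJ = 379000 × 10⁻³ uJ = 379
Sum: 9 + 6.25 + 71.5 + 7.7 + 379 = 473.45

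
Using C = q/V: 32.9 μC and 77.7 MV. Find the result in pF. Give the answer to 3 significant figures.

0.423 pF

(32.9e-6) / (77.7e6) = 0.42342e-12 F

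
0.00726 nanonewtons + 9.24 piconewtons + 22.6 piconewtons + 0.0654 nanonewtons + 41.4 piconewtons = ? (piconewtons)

145.9 piconewtons

In piconewtons:
  0.00726 nanonewtons = 0.00726e3 piconewtons = 7.26
  9.24 piconewtons → 9.24
  22.6 piconewtons → 22.6
  0.0654 nanonewtons = 0.0654e3 piconewtons = 65.4
  41.4 piconewtons → 41.4
Sum: 7.26 + 9.24 + 22.6 + 65.4 + 41.4 = 145.9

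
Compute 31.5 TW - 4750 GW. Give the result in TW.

26.75 TW

In TW:
  31.5 TW → 31.5
  4750 GW = 4750e-3 TW = 4.75
Difference: 31.5 - 4.75 = 26.75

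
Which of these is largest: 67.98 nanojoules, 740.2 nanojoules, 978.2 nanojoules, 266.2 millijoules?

67.98 nanojoules = 0.00000006798 joules
740.2 nanojoules = 0.0000007402 joules
978.2 nanojoules = 0.0000009782 joules
266.2 millijoules = 0.2662 joules

266.2 millijoules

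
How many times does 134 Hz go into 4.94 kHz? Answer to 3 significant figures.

36.9

(4.94 × 10^3) / (134) = 0.03687 × 10^3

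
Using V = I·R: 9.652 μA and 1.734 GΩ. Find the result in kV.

9.652e-6 × 1.734e9 = 16.736568e3 V

16.736568 kV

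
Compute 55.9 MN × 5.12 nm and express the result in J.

55.9 × 10⁶ × 5.12 × 10⁻⁹ = 286.208 × 10⁻³ J

0.286208 J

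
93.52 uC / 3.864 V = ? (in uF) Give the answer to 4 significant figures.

24.20 uF

(93.52 × 10⁻⁶) / (3.864) = 24.2029 × 10⁻⁶ F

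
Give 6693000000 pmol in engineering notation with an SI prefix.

= 6.693 × 10^-3 mol; 10^-3 is milli.

6.693 mmol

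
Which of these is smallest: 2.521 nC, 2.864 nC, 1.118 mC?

2.521 nC = 0.000000002521 C
2.864 nC = 0.000000002864 C
1.118 mC = 0.001118 C

2.521 nC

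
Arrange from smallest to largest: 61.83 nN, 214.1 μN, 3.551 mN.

61.83 nN = 0.00000006183 N
214.1 μN = 0.0002141 N
3.551 mN = 0.003551 N

61.83 nN < 214.1 μN < 3.551 mN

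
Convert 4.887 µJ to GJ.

0.000000000000004887 GJ

micro = 10^-6, giga = 10^9; factor is 10^-15.
4.887 × 10^-15 = 0.000000000000004887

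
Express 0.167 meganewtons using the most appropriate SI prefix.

= 167 × 10³ newtons; 10³ is kilo.

167 kilonewtons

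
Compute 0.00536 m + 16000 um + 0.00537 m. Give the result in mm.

In mm:
  0.00536 m = 0.00536 × 10^3 mm = 5.36
  16000 um = 16000 × 10^-3 mm = 16
  0.00537 m = 0.00537 × 10^3 mm = 5.37
Sum: 5.36 + 16 + 5.37 = 26.73

26.73 mm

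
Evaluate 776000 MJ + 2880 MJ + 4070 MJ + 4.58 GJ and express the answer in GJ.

787.53 GJ

In GJ:
  776000 MJ = 776000 × 10⁻³ GJ = 776
  2880 MJ = 2880 × 10⁻³ GJ = 2.88
  4070 MJ = 4070 × 10⁻³ GJ = 4.07
  4.58 GJ → 4.58
Sum: 776 + 2.88 + 4.07 + 4.58 = 787.53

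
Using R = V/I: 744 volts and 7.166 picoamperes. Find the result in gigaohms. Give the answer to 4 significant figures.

(744) / (7.166 × 10^-12) = 103.824 × 10^12 Ω

103800 gigaohms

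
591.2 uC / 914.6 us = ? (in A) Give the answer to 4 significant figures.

(591.2 × 10^-6) / (914.6 × 10^-6) = 0.646403 A

0.6464 A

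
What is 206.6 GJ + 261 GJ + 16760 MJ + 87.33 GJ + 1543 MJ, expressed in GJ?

573.233 GJ

In GJ:
  206.6 GJ → 206.6
  261 GJ → 261
  16760 MJ = 16760 × 10⁻³ GJ = 16.76
  87.33 GJ → 87.33
  1543 MJ = 1543 × 10⁻³ GJ = 1.543
Sum: 206.6 + 261 + 16.76 + 87.33 + 1.543 = 573.233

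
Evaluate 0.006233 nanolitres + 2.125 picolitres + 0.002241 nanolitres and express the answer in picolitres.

10.599 picolitres

In picolitres:
  0.006233 nanolitres = 0.006233 × 10³ picolitres = 6.233
  2.125 picolitres → 2.125
  0.002241 nanolitres = 0.002241 × 10³ picolitres = 2.241
Sum: 6.233 + 2.125 + 2.241 = 10.599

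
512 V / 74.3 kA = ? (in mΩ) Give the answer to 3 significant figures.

(512) / (74.3 × 10^3) = 6.891 × 10^-3 Ω

6.89 mΩ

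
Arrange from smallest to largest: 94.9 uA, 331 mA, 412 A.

94.9 uA = 0.0000949 A
331 mA = 0.331 A
412 A = 412 A

94.9 uA < 331 mA < 412 A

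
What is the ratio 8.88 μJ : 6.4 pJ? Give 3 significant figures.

(8.88e-6) / (6.4e-12) = 1.388e6

1390000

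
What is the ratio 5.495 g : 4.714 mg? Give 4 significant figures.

(5.495) / (4.714 × 10^-3) = 1.1657 × 10^3

1166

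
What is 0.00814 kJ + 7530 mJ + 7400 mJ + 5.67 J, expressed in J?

28.74 J

In J:
  0.00814 kJ = 0.00814e3 J = 8.14
  7530 mJ = 7530e-3 J = 7.53
  7400 mJ = 7400e-3 J = 7.4
  5.67 J → 5.67
Sum: 8.14 + 7.53 + 7.4 + 5.67 = 28.74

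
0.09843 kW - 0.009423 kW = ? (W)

89.007 W

In W:
  0.09843 kW = 0.09843 × 10³ W = 98.43
  0.009423 kW = 0.009423 × 10³ W = 9.423
Difference: 98.43 - 9.423 = 89.007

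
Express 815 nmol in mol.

0.000000815 mol

nano = 10⁻⁹, (no prefix) = 10⁰; factor is 10⁻⁹.
815 × 10⁻⁹ = 0.000000815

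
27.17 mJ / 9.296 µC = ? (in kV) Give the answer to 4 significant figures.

(27.17 × 10^-3) / (9.296 × 10^-6) = 2.92276 × 10^3 V

2.923 kV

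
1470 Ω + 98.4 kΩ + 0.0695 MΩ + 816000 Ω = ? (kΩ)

985.37 kΩ

In kΩ:
  1470 Ω = 1470e-3 kΩ = 1.47
  98.4 kΩ → 98.4
  0.0695 MΩ = 0.0695e3 kΩ = 69.5
  816000 Ω = 816000e-3 kΩ = 816
Sum: 1.47 + 98.4 + 69.5 + 816 = 985.37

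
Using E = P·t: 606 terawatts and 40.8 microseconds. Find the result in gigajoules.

606 × 10¹² × 40.8 × 10⁻⁶ = 24724.8 × 10⁶ J

24.7248 gigajoules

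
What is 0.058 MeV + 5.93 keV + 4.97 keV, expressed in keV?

In keV:
  0.058 MeV = 0.058 × 10^3 keV = 58
  5.93 keV → 5.93
  4.97 keV → 4.97
Sum: 58 + 5.93 + 4.97 = 68.9

68.9 keV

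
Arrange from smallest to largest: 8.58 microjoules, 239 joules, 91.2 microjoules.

8.58 microjoules = 0.00000858 joules
239 joules = 239 joules
91.2 microjoules = 0.0000912 joules

8.58 microjoules < 91.2 microjoules < 239 joules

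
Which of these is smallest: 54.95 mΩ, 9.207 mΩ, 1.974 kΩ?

54.95 mΩ = 0.05495 Ω
9.207 mΩ = 0.009207 Ω
1.974 kΩ = 1974 Ω

9.207 mΩ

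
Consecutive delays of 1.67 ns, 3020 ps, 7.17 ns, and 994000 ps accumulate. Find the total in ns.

In ns:
  1.67 ns → 1.67
  3020 ps = 3020e-3 ns = 3.02
  7.17 ns → 7.17
  994000 ps = 994000e-3 ns = 994
Sum: 1.67 + 3.02 + 7.17 + 994 = 1005.86

1005.86 ns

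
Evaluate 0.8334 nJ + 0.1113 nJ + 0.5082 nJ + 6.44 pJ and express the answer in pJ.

In pJ:
  0.8334 nJ = 0.8334 × 10^3 pJ = 833.4
  0.1113 nJ = 0.1113 × 10^3 pJ = 111.3
  0.5082 nJ = 0.5082 × 10^3 pJ = 508.2
  6.44 pJ → 6.44
Sum: 833.4 + 111.3 + 508.2 + 6.44 = 1459.34

1459.34 pJ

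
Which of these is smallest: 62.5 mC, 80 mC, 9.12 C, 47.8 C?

62.5 mC

62.5 mC = 0.0625 C
80 mC = 0.08 C
9.12 C = 9.12 C
47.8 C = 47.8 C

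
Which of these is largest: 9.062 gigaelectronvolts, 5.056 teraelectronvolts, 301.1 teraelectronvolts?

301.1 teraelectronvolts

9.062 gigaelectronvolts = 9062000000 electronvolts
5.056 teraelectronvolts = 5056000000000 electronvolts
301.1 teraelectronvolts = 301100000000000 electronvolts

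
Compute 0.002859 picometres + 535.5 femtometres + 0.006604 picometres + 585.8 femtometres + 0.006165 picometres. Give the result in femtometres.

In femtometres:
  0.002859 picometres = 0.002859 × 10³ femtometres = 2.859
  535.5 femtometres → 535.5
  0.006604 picometres = 0.006604 × 10³ femtometres = 6.604
  585.8 femtometres → 585.8
  0.006165 picometres = 0.006165 × 10³ femtometres = 6.165
Sum: 2.859 + 535.5 + 6.604 + 585.8 + 6.165 = 1136.928

1136.928 femtometres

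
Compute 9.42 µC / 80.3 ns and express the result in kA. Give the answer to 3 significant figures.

(9.42 × 10⁻⁶) / (80.3 × 10⁻⁹) = 0.11731 × 10³ A

0.117 kA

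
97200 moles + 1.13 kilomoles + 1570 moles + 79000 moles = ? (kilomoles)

In kilomoles:
  97200 moles = 97200 × 10^-3 kilomoles = 97.2
  1.13 kilomoles → 1.13
  1570 moles = 1570 × 10^-3 kilomoles = 1.57
  79000 moles = 79000 × 10^-3 kilomoles = 79
Sum: 97.2 + 1.13 + 1.57 + 79 = 178.9

178.9 kilomoles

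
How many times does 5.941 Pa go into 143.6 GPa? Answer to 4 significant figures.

(143.6 × 10^9) / (5.941) = 24.171 × 10^9

24170000000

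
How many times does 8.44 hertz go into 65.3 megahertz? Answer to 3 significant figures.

(65.3 × 10⁶) / (8.44) = 7.737 × 10⁶

7740000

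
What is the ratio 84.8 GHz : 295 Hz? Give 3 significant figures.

(84.8 × 10⁹) / (295) = 0.2875 × 10⁹

287000000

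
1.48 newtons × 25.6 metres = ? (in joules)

1.48 × 25.6 = 37.888 J

37.888 joules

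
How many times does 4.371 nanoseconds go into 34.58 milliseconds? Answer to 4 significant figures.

7911000

(34.58e-3) / (4.371e-9) = 7.9112e6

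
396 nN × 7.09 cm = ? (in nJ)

396 × 10⁻⁹ × 7.09 × 10⁻² = 2807.64 × 10⁻¹¹ J

28.0764 nJ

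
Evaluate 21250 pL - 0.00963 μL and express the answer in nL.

11.62 nL

In nL:
  21250 pL = 21250 × 10⁻³ nL = 21.25
  0.00963 μL = 0.00963 × 10³ nL = 9.63
Difference: 21.25 - 9.63 = 11.62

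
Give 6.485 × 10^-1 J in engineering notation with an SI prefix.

= 648.5 × 10^-3 J; 10^-3 is milli.

648.5 mJ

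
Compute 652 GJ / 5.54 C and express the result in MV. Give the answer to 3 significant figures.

(652e9) / (5.54) = 117.69e9 V

118000 MV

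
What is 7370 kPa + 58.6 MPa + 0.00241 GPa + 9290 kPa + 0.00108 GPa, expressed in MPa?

78.75 MPa

In MPa:
  7370 kPa = 7370 × 10^-3 MPa = 7.37
  58.6 MPa → 58.6
  0.00241 GPa = 0.00241 × 10^3 MPa = 2.41
  9290 kPa = 9290 × 10^-3 MPa = 9.29
  0.00108 GPa = 0.00108 × 10^3 MPa = 1.08
Sum: 7.37 + 58.6 + 2.41 + 9.29 + 1.08 = 78.75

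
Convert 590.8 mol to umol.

(no prefix) = 10^0, micro = 10^-6; factor is 10^6.
590.8 × 10^6 = 590800000

590800000 umol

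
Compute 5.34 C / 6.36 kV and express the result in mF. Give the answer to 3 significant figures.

(5.34) / (6.36e3) = 0.83962e-3 F

0.840 mF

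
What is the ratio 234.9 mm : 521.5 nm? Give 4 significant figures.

450400

(234.9e-3) / (521.5e-9) = 0.45043e6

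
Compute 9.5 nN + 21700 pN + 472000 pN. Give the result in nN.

503.2 nN

In nN:
  9.5 nN → 9.5
  21700 pN = 21700e-3 nN = 21.7
  472000 pN = 472000e-3 nN = 472
Sum: 9.5 + 21.7 + 472 = 503.2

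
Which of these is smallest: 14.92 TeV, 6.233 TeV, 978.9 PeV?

14.92 TeV = 14920000000000 eV
6.233 TeV = 6233000000000 eV
978.9 PeV = 978900000000000000 eV

6.233 TeV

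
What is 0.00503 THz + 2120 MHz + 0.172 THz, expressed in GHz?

179.15 GHz

In GHz:
  0.00503 THz = 0.00503 × 10^3 GHz = 5.03
  2120 MHz = 2120 × 10^-3 GHz = 2.12
  0.172 THz = 0.172 × 10^3 GHz = 172
Sum: 5.03 + 2.12 + 172 = 179.15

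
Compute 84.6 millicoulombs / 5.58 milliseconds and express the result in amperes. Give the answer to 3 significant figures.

(84.6e-3) / (5.58e-3) = 15.161 A

15.2 amperes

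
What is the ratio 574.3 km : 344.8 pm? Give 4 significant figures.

1666000000000000

(574.3e3) / (344.8e-12) = 1.6656e15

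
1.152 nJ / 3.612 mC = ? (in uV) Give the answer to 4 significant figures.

0.3189 uV

(1.152 × 10⁻⁹) / (3.612 × 10⁻³) = 0.318937 × 10⁻⁶ V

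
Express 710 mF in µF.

710000 µF

milli = 10⁻³, micro = 10⁻⁶; factor is 10³.
710 × 10³ = 710000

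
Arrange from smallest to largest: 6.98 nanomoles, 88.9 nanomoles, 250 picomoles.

250 picomoles < 6.98 nanomoles < 88.9 nanomoles

6.98 nanomoles = 0.00000000698 moles
88.9 nanomoles = 0.0000000889 moles
250 picomoles = 0.00000000025 moles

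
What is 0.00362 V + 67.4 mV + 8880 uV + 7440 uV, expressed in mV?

In mV:
  0.00362 V = 0.00362e3 mV = 3.62
  67.4 mV → 67.4
  8880 uV = 8880e-3 mV = 8.88
  7440 uV = 7440e-3 mV = 7.44
Sum: 3.62 + 67.4 + 8.88 + 7.44 = 87.34

87.34 mV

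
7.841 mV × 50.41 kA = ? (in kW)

0.39526481 kW

7.841e-3 × 50.41e3 = 395.26481 W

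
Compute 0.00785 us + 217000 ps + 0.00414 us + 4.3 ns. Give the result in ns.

In ns:
  0.00785 us = 0.00785 × 10^3 ns = 7.85
  217000 ps = 217000 × 10^-3 ns = 217
  0.00414 us = 0.00414 × 10^3 ns = 4.14
  4.3 ns → 4.3
Sum: 7.85 + 217 + 4.14 + 4.3 = 233.29

233.29 ns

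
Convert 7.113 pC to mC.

0.000000007113 mC

pico = 1e-12, milli = 1e-3; factor is 1e-9.
7.113 × 1e-9 = 0.000000007113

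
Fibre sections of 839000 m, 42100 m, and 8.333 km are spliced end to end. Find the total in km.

889.433 km

In km:
  839000 m = 839000 × 10^-3 km = 839
  42100 m = 42100 × 10^-3 km = 42.1
  8.333 km → 8.333
Sum: 839 + 42.1 + 8.333 = 889.433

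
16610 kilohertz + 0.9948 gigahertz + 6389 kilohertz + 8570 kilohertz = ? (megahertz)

1026.369 megahertz

In megahertz:
  16610 kilohertz = 16610 × 10⁻³ megahertz = 16.61
  0.9948 gigahertz = 0.9948 × 10³ megahertz = 994.8
  6389 kilohertz = 6389 × 10⁻³ megahertz = 6.389
  8570 kilohertz = 8570 × 10⁻³ megahertz = 8.57
Sum: 16.61 + 994.8 + 6.389 + 8.57 = 1026.369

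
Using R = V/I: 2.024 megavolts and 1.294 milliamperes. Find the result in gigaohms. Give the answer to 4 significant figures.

1.564 gigaohms

(2.024 × 10⁶) / (1.294 × 10⁻³) = 1.56414 × 10⁹ Ω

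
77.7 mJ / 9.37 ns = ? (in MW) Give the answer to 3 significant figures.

8.29 MW

(77.7 × 10⁻³) / (9.37 × 10⁻⁹) = 8.2924 × 10⁶ W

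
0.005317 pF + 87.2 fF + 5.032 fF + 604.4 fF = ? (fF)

In fF:
  0.005317 pF = 0.005317e3 fF = 5.317
  87.2 fF → 87.2
  5.032 fF → 5.032
  604.4 fF → 604.4
Sum: 5.317 + 87.2 + 5.032 + 604.4 = 701.949

701.949 fF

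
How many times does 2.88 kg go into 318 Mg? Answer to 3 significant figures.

(318 × 10^6) / (2.88 × 10^3) = 110.4 × 10^3

110000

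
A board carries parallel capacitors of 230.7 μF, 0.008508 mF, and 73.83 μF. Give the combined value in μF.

In μF:
  230.7 μF → 230.7
  0.008508 mF = 0.008508 × 10³ μF = 8.508
  73.83 μF → 73.83
Sum: 230.7 + 8.508 + 73.83 = 313.038

313.038 μF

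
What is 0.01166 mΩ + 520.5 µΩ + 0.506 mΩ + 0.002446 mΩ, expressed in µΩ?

1040.606 µΩ

In µΩ:
  0.01166 mΩ = 0.01166e3 µΩ = 11.66
  520.5 µΩ → 520.5
  0.506 mΩ = 0.506e3 µΩ = 506
  0.002446 mΩ = 0.002446e3 µΩ = 2.446
Sum: 11.66 + 520.5 + 506 + 2.446 = 1040.606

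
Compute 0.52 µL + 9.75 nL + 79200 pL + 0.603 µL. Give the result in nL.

In nL:
  0.52 µL = 0.52 × 10³ nL = 520
  9.75 nL → 9.75
  79200 pL = 79200 × 10⁻³ nL = 79.2
  0.603 µL = 0.603 × 10³ nL = 603
Sum: 520 + 9.75 + 79.2 + 603 = 1211.95

1211.95 nL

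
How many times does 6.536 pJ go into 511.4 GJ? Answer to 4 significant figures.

78240000000000000000000

(511.4 × 10⁹) / (6.536 × 10⁻¹²) = 78.244 × 10²¹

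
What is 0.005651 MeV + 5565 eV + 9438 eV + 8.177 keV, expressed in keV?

In keV:
  0.005651 MeV = 0.005651 × 10³ keV = 5.651
  5565 eV = 5565 × 10⁻³ keV = 5.565
  9438 eV = 9438 × 10⁻³ keV = 9.438
  8.177 keV → 8.177
Sum: 5.651 + 5.565 + 9.438 + 8.177 = 28.831

28.831 keV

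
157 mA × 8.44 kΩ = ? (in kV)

157 × 10^-3 × 8.44 × 10^3 = 1325.08 V

1.32508 kV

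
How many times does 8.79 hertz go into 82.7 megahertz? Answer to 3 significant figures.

9410000

(82.7 × 10⁶) / (8.79) = 9.408 × 10⁶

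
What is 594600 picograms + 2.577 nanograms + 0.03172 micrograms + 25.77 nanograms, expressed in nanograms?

654.667 nanograms

In nanograms:
  594600 picograms = 594600 × 10⁻³ nanograms = 594.6
  2.577 nanograms → 2.577
  0.03172 micrograms = 0.03172 × 10³ nanograms = 31.72
  25.77 nanograms → 25.77
Sum: 594.6 + 2.577 + 31.72 + 25.77 = 654.667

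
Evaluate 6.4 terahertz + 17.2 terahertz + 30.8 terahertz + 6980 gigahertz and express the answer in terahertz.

61.38 terahertz

In terahertz:
  6.4 terahertz → 6.4
  17.2 terahertz → 17.2
  30.8 terahertz → 30.8
  6980 gigahertz = 6980 × 10⁻³ terahertz = 6.98
Sum: 6.4 + 17.2 + 30.8 + 6.98 = 61.38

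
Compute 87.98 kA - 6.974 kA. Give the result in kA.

In kA:
  87.98 kA → 87.98
  6.974 kA → 6.974
Difference: 87.98 - 6.974 = 81.006

81.006 kA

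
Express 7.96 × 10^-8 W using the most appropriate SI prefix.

= 79.6 × 10^-9 W; 10^-9 is nano.

79.6 nW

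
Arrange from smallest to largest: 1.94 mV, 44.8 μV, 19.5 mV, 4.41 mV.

1.94 mV = 0.00194 V
44.8 μV = 0.0000448 V
19.5 mV = 0.0195 V
4.41 mV = 0.00441 V

44.8 μV < 1.94 mV < 4.41 mV < 19.5 mV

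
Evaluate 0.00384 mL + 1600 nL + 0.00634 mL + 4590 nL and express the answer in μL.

16.37 μL

In μL:
  0.00384 mL = 0.00384e3 μL = 3.84
  1600 nL = 1600e-3 μL = 1.6
  0.00634 mL = 0.00634e3 μL = 6.34
  4590 nL = 4590e-3 μL = 4.59
Sum: 3.84 + 1.6 + 6.34 + 4.59 = 16.37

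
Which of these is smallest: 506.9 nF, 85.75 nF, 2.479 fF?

2.479 fF

506.9 nF = 0.0000005069 F
85.75 nF = 0.00000008575 F
2.479 fF = 0.000000000000002479 F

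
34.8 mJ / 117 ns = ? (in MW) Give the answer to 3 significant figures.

(34.8 × 10^-3) / (117 × 10^-9) = 0.29744 × 10^6 W

0.297 MW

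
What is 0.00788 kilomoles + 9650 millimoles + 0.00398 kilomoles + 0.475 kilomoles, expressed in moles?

In moles:
  0.00788 kilomoles = 0.00788e3 moles = 7.88
  9650 millimoles = 9650e-3 moles = 9.65
  0.00398 kilomoles = 0.00398e3 moles = 3.98
  0.475 kilomoles = 0.475e3 moles = 475
Sum: 7.88 + 9.65 + 3.98 + 475 = 496.51

496.51 moles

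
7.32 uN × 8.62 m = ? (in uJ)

63.0984 uJ

7.32 × 10^-6 × 8.62 = 63.0984 × 10^-6 J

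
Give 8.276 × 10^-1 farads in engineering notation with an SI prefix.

827.6 millifarads

= 827.6 × 10^-3 farads; 10^-3 is milli.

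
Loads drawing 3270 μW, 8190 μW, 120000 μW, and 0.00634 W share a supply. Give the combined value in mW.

In mW:
  3270 μW = 3270 × 10⁻³ mW = 3.27
  8190 μW = 8190 × 10⁻³ mW = 8.19
  120000 μW = 120000 × 10⁻³ mW = 120
  0.00634 W = 0.00634 × 10³ mW = 6.34
Sum: 3.27 + 8.19 + 120 + 6.34 = 137.8

137.8 mW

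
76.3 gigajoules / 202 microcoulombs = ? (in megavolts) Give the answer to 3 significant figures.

378000000 megavolts

(76.3 × 10^9) / (202 × 10^-6) = 0.37772 × 10^15 V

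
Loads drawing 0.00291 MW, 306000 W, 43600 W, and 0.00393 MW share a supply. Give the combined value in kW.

356.44 kW

In kW:
  0.00291 MW = 0.00291 × 10³ kW = 2.91
  306000 W = 306000 × 10⁻³ kW = 306
  43600 W = 43600 × 10⁻³ kW = 43.6
  0.00393 MW = 0.00393 × 10³ kW = 3.93
Sum: 2.91 + 306 + 43.6 + 3.93 = 356.44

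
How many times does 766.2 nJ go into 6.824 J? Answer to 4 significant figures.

8906000

(6.824) / (766.2 × 10^-9) = 0.0089063 × 10^9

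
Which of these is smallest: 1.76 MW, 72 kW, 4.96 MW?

72 kW

1.76 MW = 1760000 W
72 kW = 72000 W
4.96 MW = 4960000 W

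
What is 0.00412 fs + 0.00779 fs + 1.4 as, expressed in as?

13.31 as

In as:
  0.00412 fs = 0.00412 × 10³ as = 4.12
  0.00779 fs = 0.00779 × 10³ as = 7.79
  1.4 as → 1.4
Sum: 4.12 + 7.79 + 1.4 = 13.31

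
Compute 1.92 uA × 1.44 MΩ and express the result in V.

1.92 × 10⁻⁶ × 1.44 × 10⁶ = 2.7648 V

2.7648 V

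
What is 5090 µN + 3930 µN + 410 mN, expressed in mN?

In mN:
  5090 µN = 5090e-3 mN = 5.09
  3930 µN = 3930e-3 mN = 3.93
  410 mN → 410
Sum: 5.09 + 3.93 + 410 = 419.02

419.02 mN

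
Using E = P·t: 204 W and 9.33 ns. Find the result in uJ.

1.90332 uJ

204 × 9.33e-9 = 1903.32e-9 J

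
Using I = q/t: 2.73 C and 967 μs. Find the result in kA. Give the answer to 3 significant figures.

2.82 kA

(2.73) / (967e-6) = 0.0028232e6 A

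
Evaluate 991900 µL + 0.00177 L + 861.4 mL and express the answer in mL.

In mL:
  991900 µL = 991900 × 10^-3 mL = 991.9
  0.00177 L = 0.00177 × 10^3 mL = 1.77
  861.4 mL → 861.4
Sum: 991.9 + 1.77 + 861.4 = 1855.07

1855.07 mL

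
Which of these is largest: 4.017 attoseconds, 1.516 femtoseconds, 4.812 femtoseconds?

4.812 femtoseconds

4.017 attoseconds = 0.000000000000000004017 seconds
1.516 femtoseconds = 0.000000000000001516 seconds
4.812 femtoseconds = 0.000000000000004812 seconds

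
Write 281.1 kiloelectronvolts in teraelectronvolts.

kilo = 10³, tera = 10¹²; factor is 10⁻⁹.
281.1 × 10⁻⁹ = 0.0000002811

0.0000002811 teraelectronvolts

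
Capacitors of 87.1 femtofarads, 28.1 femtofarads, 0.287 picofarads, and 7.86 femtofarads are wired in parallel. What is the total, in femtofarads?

In femtofarads:
  87.1 femtofarads → 87.1
  28.1 femtofarads → 28.1
  0.287 picofarads = 0.287e3 femtofarads = 287
  7.86 femtofarads → 7.86
Sum: 87.1 + 28.1 + 287 + 7.86 = 410.06

410.06 femtofarads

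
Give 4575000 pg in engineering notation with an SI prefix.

4.575 μg

= 4.575 × 10^-6 g; 10^-6 is micro.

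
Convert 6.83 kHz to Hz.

kilo = 10^3, (no prefix) = 10^0; factor is 10^3.
6.83 × 10^3 = 6830

6830 Hz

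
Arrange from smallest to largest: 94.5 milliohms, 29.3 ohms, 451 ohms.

94.5 milliohms < 29.3 ohms < 451 ohms

94.5 milliohms = 0.0945 ohms
29.3 ohms = 29.3 ohms
451 ohms = 451 ohms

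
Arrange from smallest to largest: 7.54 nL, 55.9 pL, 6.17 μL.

55.9 pL < 7.54 nL < 6.17 μL

7.54 nL = 0.00000000754 L
55.9 pL = 0.0000000000559 L
6.17 μL = 0.00000617 L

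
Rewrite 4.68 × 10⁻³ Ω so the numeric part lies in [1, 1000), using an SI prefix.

= 4.68 × 10⁻³ Ω; 10⁻³ is milli.

4.68 mΩ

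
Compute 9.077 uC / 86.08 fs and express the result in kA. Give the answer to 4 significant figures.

(9.077e-6) / (86.08e-15) = 0.105448e9 A

105400 kA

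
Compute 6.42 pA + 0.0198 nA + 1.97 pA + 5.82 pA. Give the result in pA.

34.01 pA

In pA:
  6.42 pA → 6.42
  0.0198 nA = 0.0198e3 pA = 19.8
  1.97 pA → 1.97
  5.82 pA → 5.82
Sum: 6.42 + 19.8 + 1.97 + 5.82 = 34.01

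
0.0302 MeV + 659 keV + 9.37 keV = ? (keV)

698.57 keV

In keV:
  0.0302 MeV = 0.0302 × 10³ keV = 30.2
  659 keV → 659
  9.37 keV → 9.37
Sum: 30.2 + 659 + 9.37 = 698.57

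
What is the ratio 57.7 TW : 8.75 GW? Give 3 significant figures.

(57.7 × 10^12) / (8.75 × 10^9) = 6.594 × 10^3

6590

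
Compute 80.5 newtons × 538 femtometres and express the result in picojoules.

80.5 × 538 × 10⁻¹⁵ = 43309 × 10⁻¹⁵ J

43.309 picojoules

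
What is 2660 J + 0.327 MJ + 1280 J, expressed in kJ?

In kJ:
  2660 J = 2660 × 10⁻³ kJ = 2.66
  0.327 MJ = 0.327 × 10³ kJ = 327
  1280 J = 1280 × 10⁻³ kJ = 1.28
Sum: 2.66 + 327 + 1.28 = 330.94

330.94 kJ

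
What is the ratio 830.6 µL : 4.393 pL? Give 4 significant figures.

(830.6 × 10^-6) / (4.393 × 10^-12) = 189.07 × 10^6

189100000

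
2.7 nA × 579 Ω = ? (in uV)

2.7 × 10⁻⁹ × 579 = 1563.3 × 10⁻⁹ V

1.5633 uV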